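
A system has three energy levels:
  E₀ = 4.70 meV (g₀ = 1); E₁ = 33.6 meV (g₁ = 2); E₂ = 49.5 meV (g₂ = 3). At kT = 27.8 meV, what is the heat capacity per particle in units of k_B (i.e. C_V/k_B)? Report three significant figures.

Eᵢ/kT = 0.16906, 1.2086, 1.7806.
Z = Σ gᵢe^(−Eᵢ/kT) = 1·e^(−0.16906) + 2·e^(−1.2086) + 3·e^(−1.7806) = 0.84446 + 0.59723 + 0.50561 = 1.9473.
⟨E⟩ = 25.196 meV, ⟨E²⟩ = 992.03 meV².
C_V/k_B = (⟨E²⟩ − ⟨E⟩²)/(kT)² = (992.03 − 634.84)/772.84 = 0.462.

0.462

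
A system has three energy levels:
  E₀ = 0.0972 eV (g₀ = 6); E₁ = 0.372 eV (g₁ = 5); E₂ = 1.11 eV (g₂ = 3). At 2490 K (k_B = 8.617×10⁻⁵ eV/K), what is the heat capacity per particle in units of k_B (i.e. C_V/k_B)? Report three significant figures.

k_BT = 8.617×10⁻⁵ × 2490 K = 0.21456 eV.
Eᵢ/kT = 0.45302, 1.7338, 5.1734.
Z = Σ gᵢe^(−Eᵢ/kT) = 6·e^(−0.45302) + 5·e^(−1.7338) + 3·e^(−5.1734) = 3.8142 + 0.88306 + 0.016996 = 4.7143.
⟨E⟩ = 0.15232 eV, ⟨E²⟩ = 0.038007 eV².
C_V/k_B = (⟨E²⟩ − ⟨E⟩²)/(kT)² = (0.038007 − 0.023201)/0.046036 = 0.322.

0.322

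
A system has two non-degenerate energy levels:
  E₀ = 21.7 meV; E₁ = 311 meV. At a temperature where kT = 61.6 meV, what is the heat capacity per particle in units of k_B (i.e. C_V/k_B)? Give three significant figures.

Eᵢ/kT = 0.35227, 5.0487.
Z = Σ e^(−Eᵢ/kT) = e^(−0.35227) + e^(−5.0487) = 0.70309 + 0.0064177 = 0.70951.
⟨E⟩ = 24.317 meV, ⟨E²⟩ = 1341.5 meV².
C_V/k_B = (⟨E²⟩ − ⟨E⟩²)/(kT)² = (1341.5 − 591.32)/3794.6 = 0.198.

0.198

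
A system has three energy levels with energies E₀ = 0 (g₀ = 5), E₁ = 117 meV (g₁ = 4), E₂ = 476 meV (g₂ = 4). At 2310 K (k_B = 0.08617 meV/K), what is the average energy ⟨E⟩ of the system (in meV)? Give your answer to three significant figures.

k_BT = 0.08617 × 2310 K = 199.05 meV.
Eᵢ/kT = 0, 0.58779, 2.3914.
Z = Σ gᵢe^(−Eᵢ/kT) = 5·e^(−0) + 4·e^(−0.58779) + 4·e^(−2.3914) = 5.0000 + 2.2222 + 0.36601 = 7.5882.
⟨E⟩ = Σ Eᵢ gᵢe^(−Eᵢ/kT) / Z = (0·5.0000 + 117·2.2222 + 476·0.36601) / 7.5882 = 57.2 meV.

57.2 meV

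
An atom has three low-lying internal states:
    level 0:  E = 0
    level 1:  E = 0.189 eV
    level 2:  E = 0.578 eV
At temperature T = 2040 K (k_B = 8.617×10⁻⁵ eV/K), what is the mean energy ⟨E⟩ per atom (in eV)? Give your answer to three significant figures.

0.0624 eV

k_BT = 8.617×10⁻⁵ × 2040 K = 0.17579 eV.
Eᵢ/kT = 0, 1.0751, 3.2880.
Z = Σ e^(−Eᵢ/kT) = e^(−0) + e^(−1.0751) + e^(−3.2880) = 1.0000 + 0.34126 + 0.037328 = 1.3786.
⟨E⟩ = Σ Eᵢ e^(−Eᵢ/kT) / Z = (0·1.0000 + 0.189·0.34126 + 0.578·0.037328) / 1.3786 = 0.0624 eV.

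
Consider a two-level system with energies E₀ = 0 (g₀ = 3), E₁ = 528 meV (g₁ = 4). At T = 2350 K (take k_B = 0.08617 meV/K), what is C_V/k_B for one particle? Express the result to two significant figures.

0.55

k_BT = 0.08617 × 2350 K = 202.5 meV.
Eᵢ/kT = 0, 2.607.
Z = Σ gᵢe^(−Eᵢ/kT) = 3·e^(−0) + 4·e^(−2.607) = 3.000 + 0.2950 = 3.295.
⟨E⟩ = 47.27 meV, ⟨E²⟩ = 24960 meV².
C_V/k_B = (⟨E²⟩ − ⟨E⟩²)/(kT)² = (24960 − 2234)/41010 = 0.55.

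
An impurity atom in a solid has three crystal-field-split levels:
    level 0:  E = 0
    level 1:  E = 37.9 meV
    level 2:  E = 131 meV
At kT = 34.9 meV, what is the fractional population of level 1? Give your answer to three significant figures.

0.248

Eᵢ/kT = 0, 1.0860, 3.7536.
Z = Σ e^(−Eᵢ/kT) = e^(−0) + e^(−1.0860) + e^(−3.7536) = 1.0000 + 0.33756 + 0.023433 = 1.3610.
P₁ = e^(−E₁/kT) / Z = 0.33756/1.3610 = 0.248.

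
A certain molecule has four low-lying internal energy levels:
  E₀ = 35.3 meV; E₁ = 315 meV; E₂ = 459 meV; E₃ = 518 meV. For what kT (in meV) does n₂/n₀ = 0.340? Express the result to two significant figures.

390 meV

n₂/n₀ = exp[−(E₂−E₀)/kT] = 0.340.
⇒ (E₂−E₀)/kT = ln(1/0.340) = ln(2.941) = 1.079.
kT = 423.7 meV / 1.079 = 390 meV.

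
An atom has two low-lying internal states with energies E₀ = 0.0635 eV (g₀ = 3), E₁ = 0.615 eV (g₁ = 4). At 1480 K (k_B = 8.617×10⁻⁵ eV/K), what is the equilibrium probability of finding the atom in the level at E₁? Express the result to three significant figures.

0.0173

k_BT = 8.617×10⁻⁵ × 1480 K = 0.12753 eV.
Eᵢ/kT = 0.49792, 4.8224.
Z = Σ gᵢe^(−Eᵢ/kT) = 3·e^(−0.49792) + 4·e^(−4.8224) = 1.8234 + 0.032190 = 1.8556.
P₁ = g₁ e^(−E₁/kT) / Z = 0.032190/1.8556 = 0.0173.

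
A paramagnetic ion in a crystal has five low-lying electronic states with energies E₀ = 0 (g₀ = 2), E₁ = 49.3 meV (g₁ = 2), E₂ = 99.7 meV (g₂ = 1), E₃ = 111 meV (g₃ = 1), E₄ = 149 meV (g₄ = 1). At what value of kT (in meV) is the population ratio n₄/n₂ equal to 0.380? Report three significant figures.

51.0 meV

n₄/n₂ = (g₄/g₂) exp[−(E₄−E₂)/kT] = 0.380.
⇒ (E₄−E₂)/kT = ln((1/1)/0.380) = ln(2.6316) = 0.96759.
kT = 49.3 meV / 0.96759 = 51.0 meV.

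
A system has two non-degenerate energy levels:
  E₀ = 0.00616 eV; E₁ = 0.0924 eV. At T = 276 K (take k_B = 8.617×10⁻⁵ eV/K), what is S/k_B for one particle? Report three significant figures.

k_BT = 8.617×10⁻⁵ × 276 K = 0.023783 eV.
Eᵢ/kT = 0.25901, 3.8851.
Z = Σ e^(−Eᵢ/kT) = e^(−0.25901) + e^(−3.8851) = 0.77182 + 0.020546 = 0.79237.
⟨E⟩ = Σ EᵢPᵢ = 0.0083962 eV.
S/k_B = ln Z + ⟨E⟩/kT = ln(0.79237) + 0.0083962/0.023783 = -0.23273 + 0.35303 = 0.120.

0.120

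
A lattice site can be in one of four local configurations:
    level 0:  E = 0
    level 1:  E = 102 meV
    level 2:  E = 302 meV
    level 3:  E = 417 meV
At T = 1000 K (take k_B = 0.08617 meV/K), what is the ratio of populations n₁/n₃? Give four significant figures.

k_BT = 0.08617 × 1000 K = 86.1700 meV.
n₁/n₃ = exp[−(E₁−E₃)/kT] = exp(−(-315 meV)/(86.1700 meV)) = exp(3.65556) = 38.69.

38.69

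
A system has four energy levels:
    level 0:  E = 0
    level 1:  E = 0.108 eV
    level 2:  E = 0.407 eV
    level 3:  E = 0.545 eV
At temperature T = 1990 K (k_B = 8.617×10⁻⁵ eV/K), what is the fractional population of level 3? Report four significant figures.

0.02498

k_BT = 8.617×10⁻⁵ × 1990 K = 0.171478 eV.
Eᵢ/kT = 0, 0.629818, 2.37348, 3.17825.
Z = Σ e^(−Eᵢ/kT) = e^(−0) + e^(−0.629818) + e^(−2.37348) + e^(−3.17825) = 1.00000 + 0.532689 + 0.0931560 + 0.0416585 = 1.66750.
P₃ = e^(−E₃/kT) / Z = 0.0416585/1.66750 = 0.02498.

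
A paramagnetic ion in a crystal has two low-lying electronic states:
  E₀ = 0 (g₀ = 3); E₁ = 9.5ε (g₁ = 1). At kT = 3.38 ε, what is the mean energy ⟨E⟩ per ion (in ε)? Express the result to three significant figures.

0.187 ε

Eᵢ/kT = 0, 2.8107.
Z = Σ gᵢe^(−Eᵢ/kT) = 3·e^(−0) + 1·e^(−2.8107) = 3.0000 + 0.060163 = 3.0602.
⟨E⟩ = Σ Eᵢ gᵢe^(−Eᵢ/kT) / Z = (0·3.0000 + 9.5·0.060163) / 3.0602 = 0.187 ε.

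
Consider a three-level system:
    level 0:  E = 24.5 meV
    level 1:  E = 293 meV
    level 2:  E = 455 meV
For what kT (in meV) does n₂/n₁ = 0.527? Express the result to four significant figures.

252.9 meV

n₂/n₁ = exp[−(E₂−E₁)/kT] = 0.527.
⇒ (E₂−E₁)/kT = ln(1/0.527) = ln(1.89753) = 0.640553.
kT = 162 meV / 0.640553 = 252.9 meV.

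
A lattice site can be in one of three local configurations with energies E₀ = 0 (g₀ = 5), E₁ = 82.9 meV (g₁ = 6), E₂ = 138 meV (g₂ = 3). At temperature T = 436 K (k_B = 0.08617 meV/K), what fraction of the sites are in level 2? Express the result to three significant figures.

k_BT = 0.08617 × 436 K = 37.570 meV.
Eᵢ/kT = 0, 2.2065, 3.6731.
Z = Σ gᵢe^(−Eᵢ/kT) = 5·e^(−0) + 6·e^(−2.2065) + 3·e^(−3.6731) = 5.0000 + 0.66051 + 0.076193 = 5.7367.
P₂ = g₂ e^(−E₂/kT) / Z = 0.076193/5.7367 = 0.0133.

0.0133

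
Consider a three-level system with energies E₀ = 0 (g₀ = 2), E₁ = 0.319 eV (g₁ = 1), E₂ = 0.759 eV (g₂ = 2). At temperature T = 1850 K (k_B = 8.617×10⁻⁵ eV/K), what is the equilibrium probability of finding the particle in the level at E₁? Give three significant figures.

0.0628

k_BT = 8.617×10⁻⁵ × 1850 K = 0.15941 eV.
Eᵢ/kT = 0, 2.0011, 4.7613.
Z = Σ gᵢe^(−Eᵢ/kT) = 2·e^(−0) + 1·e^(−2.0011) + 2·e^(−4.7613) = 2.0000 + 0.13519 + 0.017109 = 2.1523.
P₁ = g₁ e^(−E₁/kT) / Z = 0.13519/2.1523 = 0.0628.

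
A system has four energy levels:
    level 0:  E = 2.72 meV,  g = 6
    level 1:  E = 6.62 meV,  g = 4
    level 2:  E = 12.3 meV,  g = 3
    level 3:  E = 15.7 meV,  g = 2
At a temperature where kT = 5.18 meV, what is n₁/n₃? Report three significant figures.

11.5

n₁/n₃ = (g₁/g₃) exp[−(E₁−E₃)/kT] = (4/2) × exp(−(-9.08 meV)/(5.18 meV)) = (4/2) × exp(1.7529) = 11.5.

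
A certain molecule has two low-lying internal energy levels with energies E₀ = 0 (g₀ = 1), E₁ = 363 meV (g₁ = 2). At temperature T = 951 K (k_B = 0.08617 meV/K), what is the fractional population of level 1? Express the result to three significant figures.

0.0233

k_BT = 0.08617 × 951 K = 81.948 meV.
Eᵢ/kT = 0, 4.4296.
Z = Σ gᵢe^(−Eᵢ/kT) = 1·e^(−0) + 2·e^(−4.4296) = 1.0000 + 0.023839 = 1.0238.
P₁ = g₁ e^(−E₁/kT) / Z = 0.023839/1.0238 = 0.0233.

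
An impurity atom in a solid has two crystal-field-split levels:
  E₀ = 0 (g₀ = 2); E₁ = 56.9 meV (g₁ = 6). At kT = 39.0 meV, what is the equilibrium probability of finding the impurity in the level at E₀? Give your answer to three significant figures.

Eᵢ/kT = 0, 1.4590.
Z = Σ gᵢe^(−Eᵢ/kT) = 2·e^(−0) + 6·e^(−1.4590) = 2.0000 + 1.3948 = 3.3948.
P₀ = g₀ e^(−E₀/kT) / Z = 2.0000/3.3948 = 0.589.

0.589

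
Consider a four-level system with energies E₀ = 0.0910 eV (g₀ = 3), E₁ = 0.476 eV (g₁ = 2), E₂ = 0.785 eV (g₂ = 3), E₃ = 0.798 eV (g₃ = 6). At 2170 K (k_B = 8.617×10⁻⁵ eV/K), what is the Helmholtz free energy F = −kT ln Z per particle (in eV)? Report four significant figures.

k_BT = 8.617×10⁻⁵ × 2170 K = 0.186989 eV.
Eᵢ/kT = 0.486660, 2.54560, 4.19811, 4.26763.
Z = Σ gᵢe^(−Eᵢ/kT) = 3·e^(−0.486660) + 2·e^(−2.54560) + 3·e^(−4.19811) + 6·e^(−4.26763) = 1.84403 + 0.156852 + 0.0450718 + 0.0840898 = 2.13004.
F = −kT ln Z = −0.186989 × ln(2.13004) = −0.186989 × 0.756141 = -0.1414 eV.

-0.1414 eV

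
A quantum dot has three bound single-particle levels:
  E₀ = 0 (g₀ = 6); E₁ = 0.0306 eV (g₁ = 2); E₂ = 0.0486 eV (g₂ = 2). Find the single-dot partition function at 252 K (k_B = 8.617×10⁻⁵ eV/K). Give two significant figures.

Z = 6.7

k_BT = 8.617×10⁻⁵ × 252 K = 0.02171 eV.
Eᵢ/kT = 0, 1.409, 2.239.
Z = Σ gᵢe^(−Eᵢ/kT) = 6·e^(−0) + 2·e^(−1.409) + 2·e^(−2.239) = 6.000 + 0.4888 + 0.2131 = 6.702.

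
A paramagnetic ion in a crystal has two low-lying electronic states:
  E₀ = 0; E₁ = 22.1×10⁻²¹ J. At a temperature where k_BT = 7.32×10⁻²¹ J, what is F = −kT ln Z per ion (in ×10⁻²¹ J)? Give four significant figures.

Eᵢ/kT = 0, 3.01913.
Z = Σ e^(−Eᵢ/kT) = e^(−0) + e^(−3.01913) = 1.00000 + 0.0488437 = 1.04884.
F = −kT ln Z = −7.32 × ln(1.04884) = −7.32 × 0.0476848 = -0.3491 ×10⁻²¹ J.

-0.3491 ×10⁻²¹ J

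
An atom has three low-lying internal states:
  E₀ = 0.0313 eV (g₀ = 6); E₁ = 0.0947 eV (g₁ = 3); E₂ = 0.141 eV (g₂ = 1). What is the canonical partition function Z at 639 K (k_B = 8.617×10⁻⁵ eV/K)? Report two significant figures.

Z = 4.0

k_BT = 8.617×10⁻⁵ × 639 K = 0.05506 eV.
Eᵢ/kT = 0.5685, 1.720, 2.561.
Z = Σ gᵢe^(−Eᵢ/kT) = 6·e^(−0.5685) + 3·e^(−1.720) + 1·e^(−2.561) = 3.398 + 0.5372 + 0.07723 = 4.012.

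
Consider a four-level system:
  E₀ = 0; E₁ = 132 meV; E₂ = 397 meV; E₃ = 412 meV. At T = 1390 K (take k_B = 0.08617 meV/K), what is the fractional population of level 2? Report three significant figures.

k_BT = 0.08617 × 1390 K = 119.78 meV.
Eᵢ/kT = 0, 1.1020, 3.3144, 3.4396.
Z = Σ e^(−Eᵢ/kT) = e^(−0) + e^(−1.1020) + e^(−3.3144) + e^(−3.4396) = 1.0000 + 0.33221 + 0.036356 + 0.032078 = 1.4006.
P₂ = e^(−E₂/kT) / Z = 0.036356/1.4006 = 0.0260.

0.0260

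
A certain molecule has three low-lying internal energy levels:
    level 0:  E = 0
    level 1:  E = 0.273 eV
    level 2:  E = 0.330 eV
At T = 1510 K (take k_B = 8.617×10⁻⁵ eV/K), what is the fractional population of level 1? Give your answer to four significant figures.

0.1021

k_BT = 8.617×10⁻⁵ × 1510 K = 0.130117 eV.
Eᵢ/kT = 0, 2.09811, 2.53618.
Z = Σ e^(−Eᵢ/kT) = e^(−0) + e^(−2.09811) + e^(−2.53618) = 1.00000 + 0.122688 + 0.0791682 = 1.20186.
P₁ = e^(−E₁/kT) / Z = 0.122688/1.20186 = 0.1021.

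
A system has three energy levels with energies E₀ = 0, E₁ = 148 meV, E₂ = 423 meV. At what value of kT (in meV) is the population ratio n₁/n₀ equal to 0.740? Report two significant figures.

n₁/n₀ = exp[−(E₁−E₀)/kT] = 0.740.
⇒ (E₁−E₀)/kT = ln(1/0.740) = ln(1.351) = 0.3008.
kT = 148 meV / 0.3008 = 490 meV.

490 meV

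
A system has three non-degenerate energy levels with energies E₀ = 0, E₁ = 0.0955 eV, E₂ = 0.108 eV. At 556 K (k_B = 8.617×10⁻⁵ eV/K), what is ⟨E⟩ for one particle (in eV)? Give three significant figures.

0.0196 eV

k_BT = 8.617×10⁻⁵ × 556 K = 0.047911 eV.
Eᵢ/kT = 0, 1.9933, 2.2542.
Z = Σ e^(−Eᵢ/kT) = e^(−0) + e^(−1.9933) + e^(−2.2542) = 1.0000 + 0.13625 + 0.10496 = 1.2412.
⟨E⟩ = Σ Eᵢ e^(−Eᵢ/kT) / Z = (0·1.0000 + 0.0955·0.13625 + 0.108·0.10496) / 1.2412 = 0.0196 eV.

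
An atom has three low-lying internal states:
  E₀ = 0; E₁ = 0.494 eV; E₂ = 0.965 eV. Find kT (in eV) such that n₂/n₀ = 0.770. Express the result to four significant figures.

n₂/n₀ = exp[−(E₂−E₀)/kT] = 0.770.
⇒ (E₂−E₀)/kT = ln(1/0.770) = ln(1.29870) = 0.261364.
kT = 0.965 eV / 0.261364 = 3.692 eV.

3.692 eV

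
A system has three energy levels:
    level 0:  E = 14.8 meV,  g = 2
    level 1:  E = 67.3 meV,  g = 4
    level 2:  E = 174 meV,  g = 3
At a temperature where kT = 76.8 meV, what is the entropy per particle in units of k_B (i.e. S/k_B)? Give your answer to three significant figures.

1.97

Eᵢ/kT = 0.19271, 0.87630, 2.2656.
Z = Σ gᵢe^(−Eᵢ/kT) = 2·e^(−0.19271) + 4·e^(−0.87630) + 3·e^(−2.2656) = 1.6494 + 1.6653 + 0.31130 = 3.6260.
⟨E⟩ = Σ EᵢPᵢ = 52.579 meV.
S/k_B = ln Z + ⟨E⟩/kT = ln(3.6260) + 52.579/76.8 = 1.2881 + 0.68462 = 1.97.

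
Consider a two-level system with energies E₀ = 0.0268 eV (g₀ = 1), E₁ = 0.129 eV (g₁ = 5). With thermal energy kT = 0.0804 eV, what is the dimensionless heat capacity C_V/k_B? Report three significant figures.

0.393

Eᵢ/kT = 0.33333, 1.6045.
Z = Σ gᵢe^(−Eᵢ/kT) = 1·e^(−0.33333) + 5·e^(−1.6045) = 0.71653 + 1.0050 = 1.7215.
⟨E⟩ = 0.086464 eV, ⟨E²⟩ = 0.010014 eV².
C_V/k_B = (⟨E²⟩ − ⟨E⟩²)/(kT)² = (0.010014 − 0.0074760)/0.0064642 = 0.393.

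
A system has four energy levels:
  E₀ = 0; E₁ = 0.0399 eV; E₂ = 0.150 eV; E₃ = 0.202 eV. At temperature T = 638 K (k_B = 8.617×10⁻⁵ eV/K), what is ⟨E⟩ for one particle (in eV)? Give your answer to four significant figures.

0.02174 eV

k_BT = 8.617×10⁻⁵ × 638 K = 0.0549765 eV.
Eᵢ/kT = 0, 0.725765, 2.72844, 3.67430.
Z = Σ e^(−Eᵢ/kT) = e^(−0) + e^(−0.725765) + e^(−2.72844) + e^(−3.67430) = 1.00000 + 0.483954 + 0.0653211 + 0.0253672 = 1.57464.
⟨E⟩ = Σ Eᵢ e^(−Eᵢ/kT) / Z = (0·1.00000 + 0.0399·0.483954 + 0.150·0.0653211 + 0.202·0.0253672) / 1.57464 = 0.02174 eV.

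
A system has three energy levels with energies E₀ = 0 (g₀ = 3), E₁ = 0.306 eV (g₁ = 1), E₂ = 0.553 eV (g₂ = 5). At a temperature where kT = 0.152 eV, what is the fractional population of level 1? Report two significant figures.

Eᵢ/kT = 0, 2.013, 3.638.
Z = Σ gᵢe^(−Eᵢ/kT) = 3·e^(−0) + 1·e^(−2.013) + 5·e^(−3.638) = 3.000 + 0.1336 + 0.1315 = 3.265.
P₁ = g₁ e^(−E₁/kT) / Z = 0.1336/3.265 = 0.041.

0.041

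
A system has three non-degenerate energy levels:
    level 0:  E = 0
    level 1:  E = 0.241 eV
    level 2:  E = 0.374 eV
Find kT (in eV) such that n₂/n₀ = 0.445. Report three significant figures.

0.462 eV

n₂/n₀ = exp[−(E₂−E₀)/kT] = 0.445.
⇒ (E₂−E₀)/kT = ln(1/0.445) = ln(2.2472) = 0.80968.
kT = 0.374 eV / 0.80968 = 0.462 eV.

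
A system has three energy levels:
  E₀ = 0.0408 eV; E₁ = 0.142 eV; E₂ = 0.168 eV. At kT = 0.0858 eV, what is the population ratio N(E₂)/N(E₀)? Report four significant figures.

0.2271

n₂/n₀ = exp[−(E₂−E₀)/kT] = exp(−(0.1272 eV)/(0.0858 eV)) = exp(-1.48252) = 0.2271.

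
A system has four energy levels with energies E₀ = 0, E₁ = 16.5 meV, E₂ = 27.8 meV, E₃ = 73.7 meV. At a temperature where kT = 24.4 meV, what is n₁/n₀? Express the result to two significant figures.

n₁/n₀ = exp[−(E₁−E₀)/kT] = exp(−(16.5 meV)/(24.4 meV)) = exp(-0.6762) = 0.51.

0.51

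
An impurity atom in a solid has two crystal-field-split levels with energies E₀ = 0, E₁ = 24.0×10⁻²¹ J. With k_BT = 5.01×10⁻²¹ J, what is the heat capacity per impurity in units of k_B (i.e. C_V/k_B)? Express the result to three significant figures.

Eᵢ/kT = 0, 4.7904.
Z = Σ e^(−Eᵢ/kT) = e^(−0) + e^(−4.7904) = 1.0000 + 0.0083091 = 1.0083.
⟨E⟩ = 0.19778, ⟨E²⟩ = 4.7466.
C_V/k_B = (⟨E²⟩ − ⟨E⟩²)/(kT)² = (4.7466 − 0.039117)/25.100 = 0.188.

0.188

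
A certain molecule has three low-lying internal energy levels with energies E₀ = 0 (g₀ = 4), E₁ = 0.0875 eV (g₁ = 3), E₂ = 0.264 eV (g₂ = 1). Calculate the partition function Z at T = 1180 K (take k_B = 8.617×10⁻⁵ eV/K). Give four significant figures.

Z = 5.343

k_BT = 8.617×10⁻⁵ × 1180 K = 0.101681 eV.
Eᵢ/kT = 0, 0.860534, 2.59636.
Z = Σ gᵢe^(−Eᵢ/kT) = 4·e^(−0) + 3·e^(−0.860534) + 1·e^(−2.59636) = 4.00000 + 1.26881 + 0.0745444 = 5.34335.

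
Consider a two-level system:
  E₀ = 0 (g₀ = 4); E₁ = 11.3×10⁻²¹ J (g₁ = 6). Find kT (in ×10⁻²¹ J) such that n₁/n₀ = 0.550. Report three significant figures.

n₁/n₀ = (g₁/g₀) exp[−(E₁−E₀)/kT] = 0.550.
⇒ (E₁−E₀)/kT = ln((6/4)/0.550) = ln(2.7273) = 1.0033.
kT = 11.3 ×10⁻²¹ J / 1.0033 = 11.3 ×10⁻²¹ J.

11.3 ×10⁻²¹ J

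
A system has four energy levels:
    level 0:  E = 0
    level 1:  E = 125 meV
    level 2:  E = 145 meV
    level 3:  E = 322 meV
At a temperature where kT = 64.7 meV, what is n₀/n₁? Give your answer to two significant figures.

6.9

n₀/n₁ = exp[−(E₀−E₁)/kT] = exp(−(-125 meV)/(64.7 meV)) = exp(1.932) = 6.9.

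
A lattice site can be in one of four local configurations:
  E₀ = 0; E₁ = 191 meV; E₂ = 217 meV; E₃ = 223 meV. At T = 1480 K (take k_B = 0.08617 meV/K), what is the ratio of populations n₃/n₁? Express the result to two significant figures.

k_BT = 0.08617 × 1480 K = 127.5 meV.
n₃/n₁ = exp[−(E₃−E₁)/kT] = exp(−(32 meV)/(127.5 meV)) = exp(-0.2510) = 0.78.

0.78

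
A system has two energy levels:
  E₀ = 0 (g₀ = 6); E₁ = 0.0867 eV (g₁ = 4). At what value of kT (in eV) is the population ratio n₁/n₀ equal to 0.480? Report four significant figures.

0.2639 eV

n₁/n₀ = (g₁/g₀) exp[−(E₁−E₀)/kT] = 0.480.
⇒ (E₁−E₀)/kT = ln((4/6)/0.480) = ln(1.38889) = 0.328505.
kT = 0.0867 eV / 0.328505 = 0.2639 eV.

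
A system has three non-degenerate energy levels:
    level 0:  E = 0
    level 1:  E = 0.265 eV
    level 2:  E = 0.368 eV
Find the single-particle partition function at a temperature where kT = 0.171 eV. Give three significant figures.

Z = 1.33

Eᵢ/kT = 0, 1.5497, 2.1520.
Z = Σ e^(−Eᵢ/kT) = e^(−0) + e^(−1.5497) + e^(−2.1520) = 1.0000 + 0.21231 + 0.11625 = 1.3286.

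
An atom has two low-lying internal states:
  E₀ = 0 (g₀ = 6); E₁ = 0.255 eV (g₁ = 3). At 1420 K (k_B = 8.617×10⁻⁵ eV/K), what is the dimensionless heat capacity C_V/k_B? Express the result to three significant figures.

0.239

k_BT = 8.617×10⁻⁵ × 1420 K = 0.12236 eV.
Eᵢ/kT = 0, 2.0840.
Z = Σ gᵢe^(−Eᵢ/kT) = 6·e^(−0) + 3·e^(−2.0840) = 6.0000 + 0.37329 = 6.3733.
⟨E⟩ = 0.014936 eV, ⟨E²⟩ = 0.0038086 eV².
C_V/k_B = (⟨E²⟩ − ⟨E⟩²)/(kT)² = (0.0038086 − 0.00022308)/0.014972 = 0.239.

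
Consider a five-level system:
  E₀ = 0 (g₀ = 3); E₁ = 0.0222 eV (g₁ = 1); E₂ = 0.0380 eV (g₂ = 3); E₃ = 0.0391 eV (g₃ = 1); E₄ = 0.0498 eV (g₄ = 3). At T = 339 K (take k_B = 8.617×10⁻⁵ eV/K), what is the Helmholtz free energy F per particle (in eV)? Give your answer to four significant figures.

k_BT = 8.617×10⁻⁵ × 339 K = 0.0292116 eV.
Eᵢ/kT = 0, 0.759972, 1.30085, 1.33851, 1.70480.
Z = Σ gᵢe^(−Eᵢ/kT) = 3·e^(−0) + 1·e^(−0.759972) + 3·e^(−1.30085) + 1·e^(−1.33851) + 3·e^(−1.70480) = 3.00000 + 0.467680 + 0.816901 + 0.262236 + 0.545426 = 5.09224.
F = −kT ln Z = −0.0292116 × ln(5.09224) = −0.0292116 × 1.62772 = -0.04755 eV.

-0.04755 eV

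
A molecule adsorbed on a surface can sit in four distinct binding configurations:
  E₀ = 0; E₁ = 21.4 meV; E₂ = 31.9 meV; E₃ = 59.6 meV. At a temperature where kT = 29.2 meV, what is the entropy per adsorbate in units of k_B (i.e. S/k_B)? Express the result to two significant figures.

1.2

Eᵢ/kT = 0, 0.7329, 1.092, 2.041.
Z = Σ e^(−Eᵢ/kT) = e^(−0) + e^(−0.7329) + e^(−1.092) + e^(−2.041) = 1.000 + 0.4805 + 0.3355 + 0.1299 = 1.946.
⟨E⟩ = Σ EᵢPᵢ = 14.76 meV.
S/k_B = ln Z + ⟨E⟩/kT = ln(1.946) + 14.76/29.2 = 0.6658 + 0.5055 = 1.2.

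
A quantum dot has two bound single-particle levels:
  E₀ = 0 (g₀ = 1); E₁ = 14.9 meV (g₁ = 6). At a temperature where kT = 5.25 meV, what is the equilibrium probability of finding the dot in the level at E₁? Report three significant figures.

Eᵢ/kT = 0, 2.8381.
Z = Σ gᵢe^(−Eᵢ/kT) = 1·e^(−0) + 6·e^(−2.8381) = 1.0000 + 0.35122 = 1.3512.
P₁ = g₁ e^(−E₁/kT) / Z = 0.35122/1.3512 = 0.260.

0.260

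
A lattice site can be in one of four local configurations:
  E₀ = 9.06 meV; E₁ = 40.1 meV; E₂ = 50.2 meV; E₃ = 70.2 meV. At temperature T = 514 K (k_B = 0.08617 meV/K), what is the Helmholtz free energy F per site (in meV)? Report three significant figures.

-24.7 meV

k_BT = 0.08617 × 514 K = 44.291 meV.
Eᵢ/kT = 0.20456, 0.90538, 1.1334, 1.5850.
Z = Σ e^(−Eᵢ/kT) = e^(−0.20456) + e^(−0.90538) + e^(−1.1334) + e^(−1.5850) = 0.81501 + 0.40439 + 0.32194 + 0.20495 = 1.7463.
F = −kT ln Z = −44.291 × ln(1.7463) = −44.291 × 0.55750 = -24.7 meV.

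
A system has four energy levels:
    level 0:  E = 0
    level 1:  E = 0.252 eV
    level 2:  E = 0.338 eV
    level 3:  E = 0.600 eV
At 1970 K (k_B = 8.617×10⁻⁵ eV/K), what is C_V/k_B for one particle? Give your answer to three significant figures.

k_BT = 8.617×10⁻⁵ × 1970 K = 0.16975 eV.
Eᵢ/kT = 0, 1.4845, 1.9912, 3.5346.
Z = Σ e^(−Eᵢ/kT) = e^(−0) + e^(−1.4845) + e^(−1.9912) + e^(−3.5346) = 1.0000 + 0.22662 + 0.13653 + 0.029170 = 1.3923.
⟨E⟩ = 0.086732 eV, ⟨E²⟩ = 0.029082 eV².
C_V/k_B = (⟨E²⟩ − ⟨E⟩²)/(kT)² = (0.029082 − 0.0075224)/0.028815 = 0.748.

0.748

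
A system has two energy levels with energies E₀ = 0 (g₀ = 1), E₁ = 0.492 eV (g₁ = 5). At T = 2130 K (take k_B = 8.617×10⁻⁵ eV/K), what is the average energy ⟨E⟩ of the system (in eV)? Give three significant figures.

0.126 eV

k_BT = 8.617×10⁻⁵ × 2130 K = 0.18354 eV.
Eᵢ/kT = 0, 2.6806.
Z = Σ gᵢe^(−Eᵢ/kT) = 1·e^(−0) + 5·e^(−2.6806) = 1.0000 + 0.34261 = 1.3426.
⟨E⟩ = Σ Eᵢ gᵢe^(−Eᵢ/kT) / Z = (0·1.0000 + 0.492·0.34261) / 1.3426 = 0.126 eV.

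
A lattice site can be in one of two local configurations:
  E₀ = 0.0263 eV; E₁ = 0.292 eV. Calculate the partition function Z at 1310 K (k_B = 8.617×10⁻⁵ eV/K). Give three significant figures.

Z = 0.867

k_BT = 8.617×10⁻⁵ × 1310 K = 0.11288 eV.
Eᵢ/kT = 0.23299, 2.5868.
Z = Σ e^(−Eᵢ/kT) = e^(−0.23299) + e^(−2.5868) = 0.79216 + 0.075260 = 0.86742.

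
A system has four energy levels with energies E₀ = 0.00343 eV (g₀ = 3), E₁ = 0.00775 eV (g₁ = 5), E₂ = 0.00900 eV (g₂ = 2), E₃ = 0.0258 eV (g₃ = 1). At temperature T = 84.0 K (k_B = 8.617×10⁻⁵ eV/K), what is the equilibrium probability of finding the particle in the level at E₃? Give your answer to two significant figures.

k_BT = 8.617×10⁻⁵ × 84.0 K = 0.007238 eV.
Eᵢ/kT = 0.4739, 1.071, 1.243, 3.565.
Z = Σ gᵢe^(−Eᵢ/kT) = 3·e^(−0.4739) + 5·e^(−1.071) + 2·e^(−1.243) + 1·e^(−3.565) = 1.868 + 1.713 + 0.5770 + 0.02830 = 4.186.
P₃ = g₃ e^(−E₃/kT) / Z = 0.02830/4.186 = 0.0068.

0.0068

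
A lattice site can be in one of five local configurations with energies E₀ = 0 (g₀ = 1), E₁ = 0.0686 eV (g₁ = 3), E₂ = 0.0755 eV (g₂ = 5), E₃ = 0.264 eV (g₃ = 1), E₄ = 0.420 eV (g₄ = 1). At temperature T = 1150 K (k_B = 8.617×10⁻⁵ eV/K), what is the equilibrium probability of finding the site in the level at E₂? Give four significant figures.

k_BT = 8.617×10⁻⁵ × 1150 K = 0.0990955 eV.
Eᵢ/kT = 0, 0.692262, 0.761891, 2.66410, 4.23834.
Z = Σ gᵢe^(−Eᵢ/kT) = 1·e^(−0) + 3·e^(−0.692262) + 5·e^(−0.761891) + 1·e^(−2.66410) + 1·e^(−4.23834) = 1.00000 + 1.50133 + 2.33391 + 0.0696620 + 0.0144315 = 4.91933.
P₂ = g₂ e^(−E₂/kT) / Z = 2.33391/4.91933 = 0.4744.

0.4744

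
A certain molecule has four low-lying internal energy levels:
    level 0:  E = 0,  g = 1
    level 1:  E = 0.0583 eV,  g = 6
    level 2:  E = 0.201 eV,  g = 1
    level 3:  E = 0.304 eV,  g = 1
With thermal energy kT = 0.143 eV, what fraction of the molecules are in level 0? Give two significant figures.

Eᵢ/kT = 0, 0.4077, 1.406, 2.126.
Z = Σ gᵢe^(−Eᵢ/kT) = 1·e^(−0) + 6·e^(−0.4077) + 1·e^(−1.406) + 1·e^(−2.126) = 1.000 + 3.991 + 0.2451 + 0.1193 = 5.355.
P₀ = g₀ e^(−E₀/kT) / Z = 1.000/5.355 = 0.19.

0.19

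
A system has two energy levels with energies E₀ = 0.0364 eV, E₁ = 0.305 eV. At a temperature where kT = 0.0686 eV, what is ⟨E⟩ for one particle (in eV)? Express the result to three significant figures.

0.0416 eV

Eᵢ/kT = 0.53061, 4.4461.
Z = Σ e^(−Eᵢ/kT) = e^(−0.53061) + e^(−4.4461) = 0.58825 + 0.011724 = 0.59997.
⟨E⟩ = Σ Eᵢ e^(−Eᵢ/kT) / Z = (0.0364·0.58825 + 0.305·0.011724) / 0.59997 = 0.0416 eV.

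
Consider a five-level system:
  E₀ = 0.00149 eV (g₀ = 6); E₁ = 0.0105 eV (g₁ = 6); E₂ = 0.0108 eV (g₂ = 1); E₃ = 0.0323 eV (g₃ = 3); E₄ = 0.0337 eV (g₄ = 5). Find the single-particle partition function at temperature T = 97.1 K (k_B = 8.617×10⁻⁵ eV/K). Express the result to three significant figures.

k_BT = 8.617×10⁻⁵ × 97.1 K = 0.0083671 eV.
Eᵢ/kT = 0.17808, 1.2549, 1.2908, 3.8604, 4.0277.
Z = Σ gᵢe^(−Eᵢ/kT) = 6·e^(−0.17808) + 6·e^(−1.2549) + 1·e^(−1.2908) + 3·e^(−3.8604) + 5·e^(−4.0277) = 5.0213 + 1.7106 + 0.27505 + 0.063179 + 0.089076 = 7.1592.

Z = 7.16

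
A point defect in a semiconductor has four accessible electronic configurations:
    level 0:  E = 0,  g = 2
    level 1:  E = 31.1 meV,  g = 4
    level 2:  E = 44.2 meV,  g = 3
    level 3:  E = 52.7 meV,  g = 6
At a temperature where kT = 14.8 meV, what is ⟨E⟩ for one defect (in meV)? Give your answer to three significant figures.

Eᵢ/kT = 0, 2.1014, 2.9865, 3.5608.
Z = Σ gᵢe^(−Eᵢ/kT) = 2·e^(−0) + 4·e^(−2.1014) + 3·e^(−2.9865) + 6·e^(−3.5608) = 2.0000 + 0.48914 + 0.15139 + 0.17050 = 2.8110.
⟨E⟩ = Σ Eᵢ gᵢe^(−Eᵢ/kT) / Z = (0·2.0000 + 31.1·0.48914 + 44.2·0.15139 + 52.7·0.17050) / 2.8110 = 11.0 meV.

11.0 meV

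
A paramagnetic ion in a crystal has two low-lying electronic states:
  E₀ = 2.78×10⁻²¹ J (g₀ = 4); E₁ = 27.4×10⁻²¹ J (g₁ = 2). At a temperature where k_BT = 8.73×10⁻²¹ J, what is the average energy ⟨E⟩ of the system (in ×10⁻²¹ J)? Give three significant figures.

Eᵢ/kT = 0.31844, 3.1386.
Z = Σ gᵢe^(−Eᵢ/kT) = 4·e^(−0.31844) + 2·e^(−3.1386) = 2.9091 + 0.086687 = 2.9958.
⟨E⟩ = Σ Eᵢ gᵢe^(−Eᵢ/kT) / Z = (2.78·2.9091 + 27.4·0.086687) / 2.9958 = 3.49 ×10⁻²¹ J.

3.49 ×10⁻²¹ J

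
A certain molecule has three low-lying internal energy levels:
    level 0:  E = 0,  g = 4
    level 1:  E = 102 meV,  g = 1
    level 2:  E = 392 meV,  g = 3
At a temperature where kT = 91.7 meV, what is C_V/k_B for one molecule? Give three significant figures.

Eᵢ/kT = 0, 1.1123, 4.2748.
Z = Σ gᵢe^(−Eᵢ/kT) = 4·e^(−0) + 1·e^(−1.1123) + 3·e^(−4.2748) = 4.0000 + 0.32880 + 0.041744 = 4.3705.
⟨E⟩ = 11.418 meV, ⟨E²⟩ = 2250.4 meV².
C_V/k_B = (⟨E²⟩ − ⟨E⟩²)/(kT)² = (2250.4 − 130.37)/8408.9 = 0.252.

0.252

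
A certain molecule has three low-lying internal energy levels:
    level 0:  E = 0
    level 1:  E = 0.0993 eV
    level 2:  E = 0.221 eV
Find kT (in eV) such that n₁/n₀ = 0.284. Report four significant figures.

n₁/n₀ = exp[−(E₁−E₀)/kT] = 0.284.
⇒ (E₁−E₀)/kT = ln(1/0.284) = ln(3.52113) = 1.25878.
kT = 0.0993 eV / 1.25878 = 0.07889 eV.

0.07889 eV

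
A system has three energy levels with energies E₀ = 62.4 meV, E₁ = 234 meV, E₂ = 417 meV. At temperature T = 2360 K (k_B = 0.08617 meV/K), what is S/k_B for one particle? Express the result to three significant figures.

0.889

k_BT = 0.08617 × 2360 K = 203.36 meV.
Eᵢ/kT = 0.30685, 1.1507, 2.0506.
Z = Σ e^(−Eᵢ/kT) = e^(−0.30685) + e^(−1.1507) + e^(−2.0506) = 0.73576 + 0.31642 + 0.12866 = 1.1808.
⟨E⟩ = Σ EᵢPᵢ = 147.02 meV.
S/k_B = ln Z + ⟨E⟩/kT = ln(1.1808) + 147.02/203.36 = 0.16619 + 0.72295 = 0.889.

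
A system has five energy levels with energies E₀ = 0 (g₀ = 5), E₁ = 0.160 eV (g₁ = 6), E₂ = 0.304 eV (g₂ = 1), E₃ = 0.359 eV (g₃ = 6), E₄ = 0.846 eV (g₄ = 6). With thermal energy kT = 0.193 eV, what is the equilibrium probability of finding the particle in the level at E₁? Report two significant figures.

Eᵢ/kT = 0, 0.8290, 1.575, 1.860, 4.383.
Z = Σ gᵢe^(−Eᵢ/kT) = 5·e^(−0) + 6·e^(−0.8290) + 1·e^(−1.575) + 6·e^(−1.860) + 6·e^(−4.383) = 5.000 + 2.619 + 0.2070 + 0.9340 + 0.07493 = 8.835.
P₁ = g₁ e^(−E₁/kT) / Z = 2.619/8.835 = 0.30.

0.30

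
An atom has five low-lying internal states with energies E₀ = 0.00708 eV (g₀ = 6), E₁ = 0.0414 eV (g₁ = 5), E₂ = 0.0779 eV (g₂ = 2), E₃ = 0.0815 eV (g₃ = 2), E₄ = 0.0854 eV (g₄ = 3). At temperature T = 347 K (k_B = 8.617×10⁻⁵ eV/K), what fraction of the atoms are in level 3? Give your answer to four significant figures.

0.02035

k_BT = 8.617×10⁻⁵ × 347 K = 0.0299010 eV.
Eᵢ/kT = 0.236781, 1.38457, 2.60526, 2.72566, 2.85609.
Z = Σ gᵢe^(−Eᵢ/kT) = 6·e^(−0.236781) + 5·e^(−1.38457) + 2·e^(−2.60526) + 2·e^(−2.72566) + 3·e^(−2.85609) = 4.73498 + 1.25216 + 0.147768 + 0.131006 + 0.172479 = 6.43839.
P₃ = g₃ e^(−E₃/kT) / Z = 0.131006/6.43839 = 0.02035.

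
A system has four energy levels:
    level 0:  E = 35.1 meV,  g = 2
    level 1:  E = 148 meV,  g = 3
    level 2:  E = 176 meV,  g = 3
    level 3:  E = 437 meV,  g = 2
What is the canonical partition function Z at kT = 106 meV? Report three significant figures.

Eᵢ/kT = 0.33113, 1.3962, 1.6604, 4.1226.
Z = Σ gᵢe^(−Eᵢ/kT) = 2·e^(−0.33113) + 3·e^(−1.3962) + 3·e^(−1.6604) + 2·e^(−4.1226) = 1.4362 + 0.74261 + 0.57019 + 0.032405 = 2.7814.

Z = 2.78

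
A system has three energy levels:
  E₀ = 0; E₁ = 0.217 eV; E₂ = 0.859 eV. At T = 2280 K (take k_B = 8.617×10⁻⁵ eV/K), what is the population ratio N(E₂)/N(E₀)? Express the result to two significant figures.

k_BT = 8.617×10⁻⁵ × 2280 K = 0.1965 eV.
n₂/n₀ = exp[−(E₂−E₀)/kT] = exp(−(0.859 eV)/(0.1965 eV)) = exp(-4.372) = 0.013.

0.013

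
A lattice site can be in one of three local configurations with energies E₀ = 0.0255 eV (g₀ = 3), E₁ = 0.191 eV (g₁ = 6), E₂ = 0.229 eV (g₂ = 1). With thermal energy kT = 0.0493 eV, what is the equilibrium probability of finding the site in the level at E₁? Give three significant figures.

Eᵢ/kT = 0.51724, 3.8742, 4.6450.
Z = Σ gᵢe^(−Eᵢ/kT) = 3·e^(−0.51724) + 6·e^(−3.8742) + 1·e^(−4.6450) = 1.7885 + 0.12463 + 0.0096095 = 1.9227.
P₁ = g₁ e^(−E₁/kT) / Z = 0.12463/1.9227 = 0.0648.

0.0648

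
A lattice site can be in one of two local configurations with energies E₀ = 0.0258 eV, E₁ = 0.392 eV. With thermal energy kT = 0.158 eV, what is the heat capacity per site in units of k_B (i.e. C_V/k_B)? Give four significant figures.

0.4385

Eᵢ/kT = 0.163291, 2.48101.
Z = Σ e^(−Eᵢ/kT) = e^(−0.163291) + e^(−2.48101) = 0.849344 + 0.0836587 = 0.933003.
⟨E⟩ = 0.0586357 eV, ⟨E²⟩ = 0.0143844 eV².
C_V/k_B = (⟨E²⟩ − ⟨E⟩²)/(kT)² = (0.0143844 − 0.00343815)/0.0249640 = 0.4385.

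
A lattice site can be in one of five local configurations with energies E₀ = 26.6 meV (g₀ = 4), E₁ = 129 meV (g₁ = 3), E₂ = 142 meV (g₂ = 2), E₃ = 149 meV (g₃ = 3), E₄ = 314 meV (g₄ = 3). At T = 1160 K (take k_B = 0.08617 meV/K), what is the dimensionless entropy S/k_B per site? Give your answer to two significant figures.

k_BT = 0.08617 × 1160 K = 99.96 meV.
Eᵢ/kT = 0.2661, 1.291, 1.421, 1.491, 3.141.
Z = Σ gᵢe^(−Eᵢ/kT) = 4·e^(−0.2661) + 3·e^(−1.291) + 2·e^(−1.421) + 3·e^(−1.491) + 3·e^(−3.141) = 3.065 + 0.8250 + 0.4829 + 0.6754 + 0.1297 = 5.178.
⟨E⟩ = Σ EᵢPᵢ = 76.84 meV.
S/k_B = ln Z + ⟨E⟩/kT = ln(5.178) + 76.84/99.96 = 1.644 + 0.7687 = 2.4.

2.4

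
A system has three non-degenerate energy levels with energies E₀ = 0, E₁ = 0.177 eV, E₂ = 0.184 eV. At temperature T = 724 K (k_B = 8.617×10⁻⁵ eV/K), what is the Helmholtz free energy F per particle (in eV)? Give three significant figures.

-0.00657 eV

k_BT = 8.617×10⁻⁵ × 724 K = 0.062387 eV.
Eᵢ/kT = 0, 2.8371, 2.9493.
Z = Σ e^(−Eᵢ/kT) = e^(−0) + e^(−2.8371) + e^(−2.9493) = 1.0000 + 0.058595 + 0.052376 = 1.1110.
F = −kT ln Z = −0.062387 × ln(1.1110) = −0.062387 × 0.10526 = -0.00657 eV.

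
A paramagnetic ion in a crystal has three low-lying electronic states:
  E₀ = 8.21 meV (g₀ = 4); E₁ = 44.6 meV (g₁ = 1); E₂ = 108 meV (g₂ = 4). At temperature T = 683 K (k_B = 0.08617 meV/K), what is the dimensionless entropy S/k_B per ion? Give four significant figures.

k_BT = 0.08617 × 683 K = 58.8541 meV.
Eᵢ/kT = 0.139498, 0.757806, 1.83505.
Z = Σ gᵢe^(−Eᵢ/kT) = 4·e^(−0.139498) + 1·e^(−0.757806) + 4·e^(−1.83505) = 3.47918 + 0.468694 + 0.638422 = 4.58630.
⟨E⟩ = Σ EᵢPᵢ = 25.8198 meV.
S/k_B = ln Z + ⟨E⟩/kT = ln(4.58630) + 25.8198/58.8541 = 1.52307 + 0.438709 = 1.962.

1.962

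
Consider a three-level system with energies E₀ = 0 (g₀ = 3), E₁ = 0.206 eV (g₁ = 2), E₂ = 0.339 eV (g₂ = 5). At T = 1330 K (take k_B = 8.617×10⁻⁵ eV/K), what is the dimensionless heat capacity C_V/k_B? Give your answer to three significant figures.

0.787

k_BT = 8.617×10⁻⁵ × 1330 K = 0.11461 eV.
Eᵢ/kT = 0, 1.7974, 2.9579.
Z = Σ gᵢe^(−Eᵢ/kT) = 3·e^(−0) + 2·e^(−1.7974) + 5·e^(−2.9579) = 3.0000 + 0.33146 + 0.25964 = 3.5911.
⟨E⟩ = 0.043524 eV, ⟨E²⟩ = 0.012226 eV².
C_V/k_B = (⟨E²⟩ − ⟨E⟩²)/(kT)² = (0.012226 − 0.0018943)/0.013135 = 0.787.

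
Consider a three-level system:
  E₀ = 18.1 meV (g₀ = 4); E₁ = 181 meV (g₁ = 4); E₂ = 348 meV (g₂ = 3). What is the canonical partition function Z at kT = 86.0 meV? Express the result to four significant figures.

Eᵢ/kT = 0.210465, 2.10465, 4.04651.
Z = Σ gᵢe^(−Eᵢ/kT) = 4·e^(−0.210465) + 4·e^(−2.10465) + 3·e^(−4.04651) = 3.24083 + 0.487553 + 0.0524499 = 3.78083.

Z = 3.781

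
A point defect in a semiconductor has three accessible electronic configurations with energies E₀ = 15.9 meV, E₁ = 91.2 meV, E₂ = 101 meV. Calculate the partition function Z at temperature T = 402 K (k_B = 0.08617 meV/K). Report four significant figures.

k_BT = 0.08617 × 402 K = 34.6403 meV.
Eᵢ/kT = 0.459003, 2.63277, 2.91568.
Z = Σ e^(−Eᵢ/kT) = e^(−0.459003) + e^(−2.63277) + e^(−2.91568) = 0.631913 + 0.0718791 + 0.0541672 = 0.757959.

Z = 0.7580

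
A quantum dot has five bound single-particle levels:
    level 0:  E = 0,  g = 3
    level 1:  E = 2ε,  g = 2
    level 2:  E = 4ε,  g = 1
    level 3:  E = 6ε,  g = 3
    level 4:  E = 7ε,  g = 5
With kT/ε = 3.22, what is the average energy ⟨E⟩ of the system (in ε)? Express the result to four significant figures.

1.867 ε

Eᵢ/kT = 0, 0.621118, 1.24224, 1.86335, 2.17391.
Z = Σ gᵢe^(−Eᵢ/kT) = 3·e^(−0) + 2·e^(−0.621118) + 1·e^(−1.24224) + 3·e^(−1.86335) + 5·e^(−2.17391) = 3.00000 + 1.07469 + 0.288737 + 0.465456 + 0.568660 = 5.39754.
⟨E⟩ = Σ Eᵢ gᵢe^(−Eᵢ/kT) / Z = (0·3.00000 + 2·1.07469 + 4·0.288737 + 6·0.465456 + 7·0.568660) / 5.39754 = 1.867 ε.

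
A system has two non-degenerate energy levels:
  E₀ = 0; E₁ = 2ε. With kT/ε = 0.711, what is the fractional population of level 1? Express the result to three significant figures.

0.0566

Eᵢ/kT = 0, 2.8129.
Z = Σ e^(−Eᵢ/kT) = e^(−0) + e^(−2.8129) = 1.0000 + 0.060031 = 1.0600.
P₁ = e^(−E₁/kT) / Z = 0.060031/1.0600 = 0.0566.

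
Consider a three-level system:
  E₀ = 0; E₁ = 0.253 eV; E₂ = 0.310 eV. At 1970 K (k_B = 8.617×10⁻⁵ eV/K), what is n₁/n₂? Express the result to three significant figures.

k_BT = 8.617×10⁻⁵ × 1970 K = 0.16975 eV.
n₁/n₂ = exp[−(E₁−E₂)/kT] = exp(−(-0.057 eV)/(0.16975 eV)) = exp(0.33579) = 1.40.

1.40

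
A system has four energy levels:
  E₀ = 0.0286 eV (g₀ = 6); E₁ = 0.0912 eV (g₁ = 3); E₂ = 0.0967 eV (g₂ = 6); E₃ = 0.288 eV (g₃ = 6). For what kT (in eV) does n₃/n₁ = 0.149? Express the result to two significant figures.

0.076 eV

n₃/n₁ = (g₃/g₁) exp[−(E₃−E₁)/kT] = 0.149.
⇒ (E₃−E₁)/kT = ln((6/3)/0.149) = ln(13.42) = 2.597.
kT = 0.1968 eV / 2.597 = 0.076 eV.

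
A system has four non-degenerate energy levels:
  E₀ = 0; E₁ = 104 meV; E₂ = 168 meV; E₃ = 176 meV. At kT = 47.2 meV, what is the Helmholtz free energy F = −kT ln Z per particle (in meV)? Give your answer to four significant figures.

-7.124 meV

Eᵢ/kT = 0, 2.20339, 3.55932, 3.72881.
Z = Σ e^(−Eᵢ/kT) = e^(−0) + e^(−2.20339) + e^(−3.55932) + e^(−3.72881) = 1.00000 + 0.110428 + 0.0284582 + 0.0240214 = 1.16291.
F = −kT ln Z = −47.2 × ln(1.16291) = −47.2 × 0.150925 = -7.124 meV.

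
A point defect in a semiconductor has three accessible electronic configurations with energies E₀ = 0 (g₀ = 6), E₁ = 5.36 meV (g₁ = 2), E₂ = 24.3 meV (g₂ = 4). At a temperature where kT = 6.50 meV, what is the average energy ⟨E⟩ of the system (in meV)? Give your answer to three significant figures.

Eᵢ/kT = 0, 0.82462, 3.7385.
Z = Σ gᵢe^(−Eᵢ/kT) = 6·e^(−0) + 2·e^(−0.82462) + 4·e^(−3.7385) = 6.0000 + 0.87680 + 0.095159 = 6.9720.
⟨E⟩ = Σ Eᵢ gᵢe^(−Eᵢ/kT) / Z = (0·6.0000 + 5.36·0.87680 + 24.3·0.095159) / 6.9720 = 1.01 meV.

1.01 meV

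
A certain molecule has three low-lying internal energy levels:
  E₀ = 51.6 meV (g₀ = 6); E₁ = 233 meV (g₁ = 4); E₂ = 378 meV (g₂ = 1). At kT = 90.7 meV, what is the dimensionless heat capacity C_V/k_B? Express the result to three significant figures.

0.351

Eᵢ/kT = 0.56891, 2.5689, 4.1676.
Z = Σ gᵢe^(−Eᵢ/kT) = 6·e^(−0.56891) + 4·e^(−2.5689) + 1·e^(−4.1676) = 3.3969 + 0.30648 + 0.015489 = 3.7189.
⟨E⟩ = 67.908 meV, ⟨E²⟩ = 7501.2 meV².
C_V/k_B = (⟨E²⟩ − ⟨E⟩²)/(kT)² = (7501.2 − 4611.5)/8226.5 = 0.351.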